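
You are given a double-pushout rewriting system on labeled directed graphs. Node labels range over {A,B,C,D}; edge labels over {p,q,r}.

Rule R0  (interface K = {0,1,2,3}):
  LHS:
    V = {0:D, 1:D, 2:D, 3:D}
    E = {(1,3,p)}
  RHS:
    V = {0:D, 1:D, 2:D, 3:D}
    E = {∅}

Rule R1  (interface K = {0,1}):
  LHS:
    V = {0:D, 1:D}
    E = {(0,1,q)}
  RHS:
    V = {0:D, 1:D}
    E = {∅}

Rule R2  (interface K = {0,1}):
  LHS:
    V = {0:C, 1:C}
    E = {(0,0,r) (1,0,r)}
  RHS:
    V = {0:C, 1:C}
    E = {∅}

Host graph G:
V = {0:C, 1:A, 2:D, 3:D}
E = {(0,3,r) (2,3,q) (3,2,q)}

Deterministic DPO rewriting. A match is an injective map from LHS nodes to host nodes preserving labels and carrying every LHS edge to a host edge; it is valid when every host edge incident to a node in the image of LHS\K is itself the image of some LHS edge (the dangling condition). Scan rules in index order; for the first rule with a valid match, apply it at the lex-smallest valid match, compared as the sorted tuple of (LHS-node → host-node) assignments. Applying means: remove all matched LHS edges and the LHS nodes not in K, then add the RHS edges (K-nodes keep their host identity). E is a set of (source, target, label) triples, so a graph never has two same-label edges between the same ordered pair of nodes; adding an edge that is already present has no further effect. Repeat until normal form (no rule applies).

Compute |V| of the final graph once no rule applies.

Answer: 4

Steps:
[0] host  ⇒  4 nodes, 3 edges  {0-r->3 2-q->3 3-q->2}
[1] R1 @ {0↦2, 1↦3}  ⇒  4 nodes, 2 edges  {0-r->3 3-q->2}
[2] R1 @ {0↦3, 1↦2}  ⇒  4 nodes, 1 edges  {0-r->3}
halt: no rule applies after step 2
NF nodes: {0:C, 1:A, 2:D, 3:D}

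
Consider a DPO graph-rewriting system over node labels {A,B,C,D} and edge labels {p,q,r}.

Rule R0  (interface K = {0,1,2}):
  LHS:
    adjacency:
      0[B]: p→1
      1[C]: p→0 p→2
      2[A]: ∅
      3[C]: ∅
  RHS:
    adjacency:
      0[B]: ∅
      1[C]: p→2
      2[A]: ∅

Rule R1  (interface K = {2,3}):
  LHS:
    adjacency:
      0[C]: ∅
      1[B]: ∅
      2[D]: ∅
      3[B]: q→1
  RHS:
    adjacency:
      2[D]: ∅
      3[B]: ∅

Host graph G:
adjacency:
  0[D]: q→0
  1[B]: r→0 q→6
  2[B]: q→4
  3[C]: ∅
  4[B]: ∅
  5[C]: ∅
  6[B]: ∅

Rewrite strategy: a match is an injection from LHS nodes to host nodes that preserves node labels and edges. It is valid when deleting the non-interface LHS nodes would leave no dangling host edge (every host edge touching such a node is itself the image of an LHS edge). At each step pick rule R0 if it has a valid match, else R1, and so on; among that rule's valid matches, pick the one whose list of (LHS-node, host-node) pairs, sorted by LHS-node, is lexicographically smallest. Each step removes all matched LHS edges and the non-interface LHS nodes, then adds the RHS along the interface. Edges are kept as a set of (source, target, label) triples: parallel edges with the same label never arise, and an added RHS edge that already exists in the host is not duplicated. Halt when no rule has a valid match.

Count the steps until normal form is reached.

[0] host  ⇒  7 nodes, 4 edges  {0-q->0 1-r->0 1-q->6 2-q->4}
[1] R1 @ {0↦3, 1↦4, 2↦0, 3↦2}  ⇒  5 nodes, 3 edges  {0-q->0 1-r->0 1-q->6}
[2] R1 @ {0↦5, 1↦6, 2↦0, 3↦1}  ⇒  3 nodes, 2 edges  {0-q->0 1-r->0}
halt: no rule applies after step 2

Answer: 2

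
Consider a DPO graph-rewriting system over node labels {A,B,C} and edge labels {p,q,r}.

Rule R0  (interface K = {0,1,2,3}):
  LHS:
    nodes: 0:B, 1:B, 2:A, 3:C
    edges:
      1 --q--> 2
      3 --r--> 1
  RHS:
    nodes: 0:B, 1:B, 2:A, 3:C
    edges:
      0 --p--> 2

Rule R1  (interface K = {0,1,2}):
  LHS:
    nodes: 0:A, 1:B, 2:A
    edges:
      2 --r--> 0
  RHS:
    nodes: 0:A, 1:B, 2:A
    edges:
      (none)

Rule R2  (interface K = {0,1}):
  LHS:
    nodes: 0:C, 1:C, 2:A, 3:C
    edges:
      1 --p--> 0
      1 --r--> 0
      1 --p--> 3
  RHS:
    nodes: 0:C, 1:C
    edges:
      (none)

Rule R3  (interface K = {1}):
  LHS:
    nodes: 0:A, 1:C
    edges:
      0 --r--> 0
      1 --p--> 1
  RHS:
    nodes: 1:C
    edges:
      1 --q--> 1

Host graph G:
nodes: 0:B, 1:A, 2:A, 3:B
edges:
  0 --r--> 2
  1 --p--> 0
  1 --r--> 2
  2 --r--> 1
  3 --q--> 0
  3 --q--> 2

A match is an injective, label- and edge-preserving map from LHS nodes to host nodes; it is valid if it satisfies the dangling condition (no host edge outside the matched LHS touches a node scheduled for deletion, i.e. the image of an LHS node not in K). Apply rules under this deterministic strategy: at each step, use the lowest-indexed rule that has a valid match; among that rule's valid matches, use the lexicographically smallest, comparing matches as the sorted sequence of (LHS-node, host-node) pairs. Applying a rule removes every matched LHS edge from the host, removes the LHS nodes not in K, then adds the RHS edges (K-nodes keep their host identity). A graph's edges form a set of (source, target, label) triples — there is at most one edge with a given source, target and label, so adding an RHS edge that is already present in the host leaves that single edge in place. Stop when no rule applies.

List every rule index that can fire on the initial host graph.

Answer: [R1]

Derivation:
R0: no valid match — LHS pattern not found
R1: 4 valid matches — {0↦1, 1↦0, 2↦2}, {0↦1, 1↦3, 2↦2}, {0↦2, 1↦0, 2↦1} (+1 more)
R2: no valid match — LHS pattern not found
R3: no valid match — LHS pattern not found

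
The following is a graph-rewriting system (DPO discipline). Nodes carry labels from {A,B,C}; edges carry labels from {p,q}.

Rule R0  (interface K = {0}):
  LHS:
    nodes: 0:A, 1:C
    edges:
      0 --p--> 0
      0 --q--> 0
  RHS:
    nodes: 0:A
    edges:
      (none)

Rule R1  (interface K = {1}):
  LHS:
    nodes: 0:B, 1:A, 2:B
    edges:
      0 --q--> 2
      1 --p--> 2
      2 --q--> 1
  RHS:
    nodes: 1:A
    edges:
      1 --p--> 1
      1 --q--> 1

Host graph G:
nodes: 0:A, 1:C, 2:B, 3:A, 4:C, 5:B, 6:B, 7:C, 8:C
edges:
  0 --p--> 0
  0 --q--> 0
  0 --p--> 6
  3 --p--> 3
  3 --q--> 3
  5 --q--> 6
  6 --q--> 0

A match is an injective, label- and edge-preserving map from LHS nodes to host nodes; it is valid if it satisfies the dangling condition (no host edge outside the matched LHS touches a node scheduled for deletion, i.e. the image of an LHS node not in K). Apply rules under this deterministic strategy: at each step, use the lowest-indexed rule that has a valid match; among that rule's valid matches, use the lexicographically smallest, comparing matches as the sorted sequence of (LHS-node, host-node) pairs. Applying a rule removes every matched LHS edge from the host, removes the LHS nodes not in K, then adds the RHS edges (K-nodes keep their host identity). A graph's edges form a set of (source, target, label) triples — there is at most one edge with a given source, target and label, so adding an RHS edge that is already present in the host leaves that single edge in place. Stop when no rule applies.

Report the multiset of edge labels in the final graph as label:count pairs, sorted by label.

start.  V:9 E:7  edges: 0-p->0 0-q->0 0-p->6 3-p->3 3-q->3 5-q->6 6-q->0
1. fire R0 via {0↦0, 1↦1}  →  V:8 E:5  edges: 0-p->6 3-p->3 3-q->3 5-q->6 6-q->0
2. fire R0 via {0↦3, 1↦4}  →  V:7 E:3  edges: 0-p->6 5-q->6 6-q->0
3. fire R1 via {0↦5, 1↦0, 2↦6}  →  V:5 E:2  edges: 0-p->0 0-q->0
4. fire R0 via {0↦0, 1↦7}  →  V:4 E:0  edges: ∅
normal form: no rule applies after step 4
NF edges: []

Answer: (no edges)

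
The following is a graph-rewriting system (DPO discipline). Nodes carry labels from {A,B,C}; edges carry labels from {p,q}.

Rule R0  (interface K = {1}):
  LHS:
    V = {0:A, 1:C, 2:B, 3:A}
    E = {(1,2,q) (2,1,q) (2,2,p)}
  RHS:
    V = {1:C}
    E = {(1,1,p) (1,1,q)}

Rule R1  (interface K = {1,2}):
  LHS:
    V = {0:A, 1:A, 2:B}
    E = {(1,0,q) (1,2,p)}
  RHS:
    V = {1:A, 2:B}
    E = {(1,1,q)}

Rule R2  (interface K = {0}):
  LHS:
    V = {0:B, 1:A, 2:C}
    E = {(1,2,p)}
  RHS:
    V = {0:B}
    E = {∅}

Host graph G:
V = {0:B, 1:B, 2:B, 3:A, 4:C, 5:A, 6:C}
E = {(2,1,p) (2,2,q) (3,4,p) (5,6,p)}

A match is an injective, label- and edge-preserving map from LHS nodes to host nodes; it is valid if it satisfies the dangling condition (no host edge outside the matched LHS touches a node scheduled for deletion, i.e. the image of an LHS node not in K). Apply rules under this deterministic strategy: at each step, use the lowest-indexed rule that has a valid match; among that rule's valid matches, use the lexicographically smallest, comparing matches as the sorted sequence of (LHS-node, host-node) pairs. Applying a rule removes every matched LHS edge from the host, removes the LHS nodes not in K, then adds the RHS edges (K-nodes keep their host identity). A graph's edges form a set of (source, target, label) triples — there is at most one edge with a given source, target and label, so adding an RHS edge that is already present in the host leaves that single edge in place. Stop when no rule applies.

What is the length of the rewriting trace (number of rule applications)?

Answer: 2

Derivation:
[0] host  ⇒  7 nodes, 4 edges  {2-p->1 2-q->2 3-p->4 5-p->6}
[1] R2 @ {0↦0, 1↦3, 2↦4}  ⇒  5 nodes, 3 edges  {2-p->1 2-q->2 5-p->6}
[2] R2 @ {0↦0, 1↦5, 2↦6}  ⇒  3 nodes, 2 edges  {2-p->1 2-q->2}
final graph: no rule applies after step 2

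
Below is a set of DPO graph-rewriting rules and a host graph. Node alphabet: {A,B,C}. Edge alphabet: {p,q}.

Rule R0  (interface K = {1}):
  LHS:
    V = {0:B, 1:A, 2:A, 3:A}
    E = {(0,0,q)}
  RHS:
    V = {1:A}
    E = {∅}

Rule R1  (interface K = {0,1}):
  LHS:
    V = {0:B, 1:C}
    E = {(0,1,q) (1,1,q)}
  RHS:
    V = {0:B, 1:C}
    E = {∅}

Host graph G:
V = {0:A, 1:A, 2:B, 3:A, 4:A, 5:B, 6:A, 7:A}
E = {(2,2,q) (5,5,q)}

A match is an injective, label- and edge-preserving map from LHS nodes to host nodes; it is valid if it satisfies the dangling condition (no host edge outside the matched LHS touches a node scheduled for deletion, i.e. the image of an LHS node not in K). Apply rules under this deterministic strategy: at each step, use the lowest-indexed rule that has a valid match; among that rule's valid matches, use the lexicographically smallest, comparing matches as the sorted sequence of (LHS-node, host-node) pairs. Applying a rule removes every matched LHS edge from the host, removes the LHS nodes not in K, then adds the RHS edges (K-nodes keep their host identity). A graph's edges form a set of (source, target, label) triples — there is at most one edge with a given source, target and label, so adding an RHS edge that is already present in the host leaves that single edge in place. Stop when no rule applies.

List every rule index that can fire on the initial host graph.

R0: 240 valid matches — {0↦2, 1↦0, 2↦1, 3↦3}, {0↦2, 1↦0, 2↦1, 3↦4}, {0↦2, 1↦0, 2↦1, 3↦6} (+237 more)
R1: no valid match — LHS pattern not found

Answer: [R0]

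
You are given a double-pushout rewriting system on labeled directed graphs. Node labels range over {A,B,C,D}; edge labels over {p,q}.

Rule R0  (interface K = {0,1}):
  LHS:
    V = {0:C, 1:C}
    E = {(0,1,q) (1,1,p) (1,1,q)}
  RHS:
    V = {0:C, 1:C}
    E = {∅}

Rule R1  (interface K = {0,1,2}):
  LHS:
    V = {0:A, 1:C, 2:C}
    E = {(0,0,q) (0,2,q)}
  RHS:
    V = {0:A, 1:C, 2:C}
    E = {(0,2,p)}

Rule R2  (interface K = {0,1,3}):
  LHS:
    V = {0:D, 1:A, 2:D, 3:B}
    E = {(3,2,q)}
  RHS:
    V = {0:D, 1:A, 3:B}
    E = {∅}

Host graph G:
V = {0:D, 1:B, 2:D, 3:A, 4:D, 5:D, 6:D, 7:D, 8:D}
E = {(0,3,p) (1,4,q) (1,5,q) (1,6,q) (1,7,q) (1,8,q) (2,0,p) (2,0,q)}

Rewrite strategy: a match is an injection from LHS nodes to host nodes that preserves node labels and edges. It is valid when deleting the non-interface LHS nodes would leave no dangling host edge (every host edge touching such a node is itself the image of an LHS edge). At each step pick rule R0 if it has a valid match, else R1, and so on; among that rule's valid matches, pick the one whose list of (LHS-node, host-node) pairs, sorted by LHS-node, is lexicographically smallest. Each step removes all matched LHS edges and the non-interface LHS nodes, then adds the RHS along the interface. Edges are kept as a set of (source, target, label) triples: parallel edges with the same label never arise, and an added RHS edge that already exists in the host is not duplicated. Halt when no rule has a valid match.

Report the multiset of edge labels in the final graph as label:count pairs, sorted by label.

Answer: p:2 q:1

Rewrite trace:
initial: |V|=9 |E|=8  E = 0-p->3 1-q->4 1-q->5 1-q->6 1-q->7 1-q->8 2-p->0 2-q->0
step 1: apply R2 at {0↦0, 1↦3, 2↦4, 3↦1}  → |V|=8 |E|=7  E = 0-p->3 1-q->5 1-q->6 1-q->7 1-q->8 2-p->0 2-q->0
step 2: apply R2 at {0↦0, 1↦3, 2↦5, 3↦1}  → |V|=7 |E|=6  E = 0-p->3 1-q->6 1-q->7 1-q->8 2-p->0 2-q->0
step 3: apply R2 at {0↦0, 1↦3, 2↦6, 3↦1}  → |V|=6 |E|=5  E = 0-p->3 1-q->7 1-q->8 2-p->0 2-q->0
step 4: apply R2 at {0↦0, 1↦3, 2↦7, 3↦1}  → |V|=5 |E|=4  E = 0-p->3 1-q->8 2-p->0 2-q->0
step 5: apply R2 at {0↦0, 1↦3, 2↦8, 3↦1}  → |V|=4 |E|=3  E = 0-p->3 2-p->0 2-q->0
final graph: no rule applies after step 5
NF edges: [(0, 3, 'p'), (2, 0, 'p'), (2, 0, 'q')]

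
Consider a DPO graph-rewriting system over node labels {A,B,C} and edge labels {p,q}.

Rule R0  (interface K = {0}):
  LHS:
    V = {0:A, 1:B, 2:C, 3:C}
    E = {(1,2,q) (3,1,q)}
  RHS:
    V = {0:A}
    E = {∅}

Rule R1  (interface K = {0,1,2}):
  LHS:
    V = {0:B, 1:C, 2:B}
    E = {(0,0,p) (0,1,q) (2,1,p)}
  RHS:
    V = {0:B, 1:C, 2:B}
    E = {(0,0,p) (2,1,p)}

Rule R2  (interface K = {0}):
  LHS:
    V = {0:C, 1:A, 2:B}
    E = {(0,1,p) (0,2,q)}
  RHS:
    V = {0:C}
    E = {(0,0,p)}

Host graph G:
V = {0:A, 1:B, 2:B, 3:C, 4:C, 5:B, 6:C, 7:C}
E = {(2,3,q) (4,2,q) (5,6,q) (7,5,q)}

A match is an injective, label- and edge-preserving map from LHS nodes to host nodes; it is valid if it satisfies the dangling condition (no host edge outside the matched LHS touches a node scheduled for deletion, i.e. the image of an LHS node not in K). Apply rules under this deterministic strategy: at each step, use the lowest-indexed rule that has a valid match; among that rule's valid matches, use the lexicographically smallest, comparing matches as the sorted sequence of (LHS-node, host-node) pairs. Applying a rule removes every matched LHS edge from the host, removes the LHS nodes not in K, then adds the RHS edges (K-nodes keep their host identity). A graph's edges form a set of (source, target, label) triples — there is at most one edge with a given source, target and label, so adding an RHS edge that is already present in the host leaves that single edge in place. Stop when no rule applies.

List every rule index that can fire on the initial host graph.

R0: 2 valid matches — {0↦0, 1↦2, 2↦3, 3↦4}, {0↦0, 1↦5, 2↦6, 3↦7}
R1: no valid match — LHS pattern not found
R2: no valid match — LHS pattern not found

Answer: [R0]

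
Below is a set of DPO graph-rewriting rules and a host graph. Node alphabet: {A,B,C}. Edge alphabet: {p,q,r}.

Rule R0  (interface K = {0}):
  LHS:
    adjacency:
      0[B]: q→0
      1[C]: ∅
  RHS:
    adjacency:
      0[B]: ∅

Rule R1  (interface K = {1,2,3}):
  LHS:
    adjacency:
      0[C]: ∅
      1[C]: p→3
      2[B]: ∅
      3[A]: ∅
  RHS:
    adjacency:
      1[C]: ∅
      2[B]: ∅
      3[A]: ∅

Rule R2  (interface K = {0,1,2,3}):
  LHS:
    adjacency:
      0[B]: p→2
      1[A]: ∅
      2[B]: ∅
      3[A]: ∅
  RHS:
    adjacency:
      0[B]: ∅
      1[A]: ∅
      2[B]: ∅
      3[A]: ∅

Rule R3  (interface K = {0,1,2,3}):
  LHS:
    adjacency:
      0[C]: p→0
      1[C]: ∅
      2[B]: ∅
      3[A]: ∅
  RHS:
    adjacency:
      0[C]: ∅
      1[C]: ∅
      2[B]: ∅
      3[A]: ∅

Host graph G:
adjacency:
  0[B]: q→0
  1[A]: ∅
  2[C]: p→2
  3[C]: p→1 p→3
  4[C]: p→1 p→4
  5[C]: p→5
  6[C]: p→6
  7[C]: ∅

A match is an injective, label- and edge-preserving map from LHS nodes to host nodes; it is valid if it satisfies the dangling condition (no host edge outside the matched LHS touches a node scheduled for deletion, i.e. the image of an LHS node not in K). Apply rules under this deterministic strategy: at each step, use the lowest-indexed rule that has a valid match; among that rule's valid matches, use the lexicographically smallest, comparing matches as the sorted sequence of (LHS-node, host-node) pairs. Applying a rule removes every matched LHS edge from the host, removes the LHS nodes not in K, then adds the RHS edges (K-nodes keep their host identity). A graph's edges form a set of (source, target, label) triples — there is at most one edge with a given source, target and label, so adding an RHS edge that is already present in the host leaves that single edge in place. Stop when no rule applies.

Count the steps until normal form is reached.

Answer: 8

Derivation:
start.  V:8 E:8  edges: 0-q->0 2-p->2 3-p->1 3-p->3 4-p->1 4-p->4 5-p->5 6-p->6
1. fire R0 via {0↦0, 1↦7}  →  V:7 E:7  edges: 2-p->2 3-p->1 3-p->3 4-p->1 4-p->4 5-p->5 6-p->6
2. fire R3 via {0↦2, 1↦3, 2↦0, 3↦1}  →  V:7 E:6  edges: 3-p->1 3-p->3 4-p->1 4-p->4 5-p->5 6-p->6
3. fire R1 via {0↦2, 1↦3, 2↦0, 3↦1}  →  V:6 E:5  edges: 3-p->3 4-p->1 4-p->4 5-p->5 6-p->6
4. fire R3 via {0↦3, 1↦4, 2↦0, 3↦1}  →  V:6 E:4  edges: 4-p->1 4-p->4 5-p->5 6-p->6
5. fire R1 via {0↦3, 1↦4, 2↦0, 3↦1}  →  V:5 E:3  edges: 4-p->4 5-p->5 6-p->6
6. fire R3 via {0↦4, 1↦5, 2↦0, 3↦1}  →  V:5 E:2  edges: 5-p->5 6-p->6
7. fire R3 via {0↦5, 1↦4, 2↦0, 3↦1}  →  V:5 E:1  edges: 6-p->6
8. fire R3 via {0↦6, 1↦4, 2↦0, 3↦1}  →  V:5 E:0  edges: ∅
normal form: no rule applies after step 8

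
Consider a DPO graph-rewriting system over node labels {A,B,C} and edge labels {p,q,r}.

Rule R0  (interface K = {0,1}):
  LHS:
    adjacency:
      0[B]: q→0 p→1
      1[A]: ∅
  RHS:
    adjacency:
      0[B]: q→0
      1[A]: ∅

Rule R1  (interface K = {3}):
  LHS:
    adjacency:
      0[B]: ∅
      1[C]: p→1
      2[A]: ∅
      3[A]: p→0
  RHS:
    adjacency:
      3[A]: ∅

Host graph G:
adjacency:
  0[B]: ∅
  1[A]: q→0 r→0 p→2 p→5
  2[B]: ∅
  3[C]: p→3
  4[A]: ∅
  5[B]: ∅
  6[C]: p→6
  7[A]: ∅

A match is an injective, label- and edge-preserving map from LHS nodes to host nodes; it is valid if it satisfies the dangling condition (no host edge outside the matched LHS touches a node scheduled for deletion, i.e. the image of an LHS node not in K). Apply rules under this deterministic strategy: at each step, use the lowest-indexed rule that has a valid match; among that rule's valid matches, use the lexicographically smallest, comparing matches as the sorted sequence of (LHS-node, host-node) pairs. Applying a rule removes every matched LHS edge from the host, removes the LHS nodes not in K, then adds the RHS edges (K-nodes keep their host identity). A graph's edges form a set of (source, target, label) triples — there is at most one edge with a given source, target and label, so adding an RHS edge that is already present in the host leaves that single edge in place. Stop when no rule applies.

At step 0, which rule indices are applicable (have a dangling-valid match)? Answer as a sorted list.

R0: no valid match — LHS pattern not found
R1: 8 valid matches — {0↦2, 1↦3, 2↦4, 3↦1}, {0↦2, 1↦3, 2↦7, 3↦1}, {0↦2, 1↦6, 2↦4, 3↦1} (+5 more)

Answer: [R1]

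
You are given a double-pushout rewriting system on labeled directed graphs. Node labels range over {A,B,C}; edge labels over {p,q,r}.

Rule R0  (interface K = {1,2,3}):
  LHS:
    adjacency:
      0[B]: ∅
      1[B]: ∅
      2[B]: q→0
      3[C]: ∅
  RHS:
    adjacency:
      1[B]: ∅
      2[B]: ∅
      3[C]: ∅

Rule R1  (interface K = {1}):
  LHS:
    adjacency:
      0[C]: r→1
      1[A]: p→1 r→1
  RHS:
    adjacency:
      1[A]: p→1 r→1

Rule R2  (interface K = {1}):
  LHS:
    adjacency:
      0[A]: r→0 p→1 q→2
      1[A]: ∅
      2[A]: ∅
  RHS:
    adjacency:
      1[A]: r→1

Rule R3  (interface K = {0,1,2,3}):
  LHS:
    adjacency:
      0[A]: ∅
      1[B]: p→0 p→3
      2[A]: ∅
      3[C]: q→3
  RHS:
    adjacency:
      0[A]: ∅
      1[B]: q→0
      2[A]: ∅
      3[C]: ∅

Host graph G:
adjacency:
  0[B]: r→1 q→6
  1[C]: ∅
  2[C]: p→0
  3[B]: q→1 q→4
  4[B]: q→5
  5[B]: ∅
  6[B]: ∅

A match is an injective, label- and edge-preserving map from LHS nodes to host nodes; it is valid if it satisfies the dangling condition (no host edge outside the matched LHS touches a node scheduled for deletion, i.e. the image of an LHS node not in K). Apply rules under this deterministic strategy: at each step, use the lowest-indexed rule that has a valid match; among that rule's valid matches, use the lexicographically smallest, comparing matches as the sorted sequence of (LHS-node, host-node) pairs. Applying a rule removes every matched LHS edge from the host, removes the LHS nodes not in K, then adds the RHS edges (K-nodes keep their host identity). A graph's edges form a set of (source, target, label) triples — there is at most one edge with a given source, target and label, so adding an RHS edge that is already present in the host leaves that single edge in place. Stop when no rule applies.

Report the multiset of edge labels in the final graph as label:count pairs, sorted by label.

initial: |V|=7 |E|=6  E = 0-r->1 0-q->6 2-p->0 3-q->1 3-q->4 4-q->5
step 1: apply R0 at {0↦5, 1↦0, 2↦4, 3↦1}  → |V|=6 |E|=5  E = 0-r->1 0-q->6 2-p->0 3-q->1 3-q->4
step 2: apply R0 at {0↦4, 1↦0, 2↦3, 3↦1}  → |V|=5 |E|=4  E = 0-r->1 0-q->6 2-p->0 3-q->1
step 3: apply R0 at {0↦6, 1↦3, 2↦0, 3↦1}  → |V|=4 |E|=3  E = 0-r->1 2-p->0 3-q->1
final graph: no rule applies after step 3
NF edges: [(0, 1, 'r'), (2, 0, 'p'), (3, 1, 'q')]

Answer: p:1 q:1 r:1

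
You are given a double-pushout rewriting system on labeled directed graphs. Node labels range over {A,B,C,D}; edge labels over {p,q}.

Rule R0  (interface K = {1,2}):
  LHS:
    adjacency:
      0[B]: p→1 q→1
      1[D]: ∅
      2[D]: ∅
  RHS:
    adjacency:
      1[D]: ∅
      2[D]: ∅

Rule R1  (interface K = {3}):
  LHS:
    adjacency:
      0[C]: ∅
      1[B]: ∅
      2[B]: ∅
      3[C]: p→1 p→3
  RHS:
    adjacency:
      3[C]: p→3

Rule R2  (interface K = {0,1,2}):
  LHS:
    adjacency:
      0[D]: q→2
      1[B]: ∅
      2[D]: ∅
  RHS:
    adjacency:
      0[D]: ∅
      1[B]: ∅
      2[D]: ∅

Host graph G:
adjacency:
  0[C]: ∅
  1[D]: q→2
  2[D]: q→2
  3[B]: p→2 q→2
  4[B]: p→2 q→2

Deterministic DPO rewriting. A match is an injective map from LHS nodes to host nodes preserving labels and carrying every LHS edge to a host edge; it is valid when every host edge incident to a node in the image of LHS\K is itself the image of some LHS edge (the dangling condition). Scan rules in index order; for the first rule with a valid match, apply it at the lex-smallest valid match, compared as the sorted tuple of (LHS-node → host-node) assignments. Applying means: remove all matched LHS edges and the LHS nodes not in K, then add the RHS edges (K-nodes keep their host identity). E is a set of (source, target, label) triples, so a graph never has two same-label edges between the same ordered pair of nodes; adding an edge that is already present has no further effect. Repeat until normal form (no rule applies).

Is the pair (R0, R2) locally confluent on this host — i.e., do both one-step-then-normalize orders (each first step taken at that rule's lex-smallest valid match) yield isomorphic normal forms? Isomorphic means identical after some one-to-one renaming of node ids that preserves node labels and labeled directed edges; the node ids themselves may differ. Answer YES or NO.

branch R0-first: apply at {0↦3, 1↦2, 2↦1} → |E|=4, then 1 more step(s) → NF |V|=3 |E|=2 V={0:C, 1:D, 2:D} E=1-q->2 2-q->2
branch R2-first: apply at {0↦1, 1↦3, 2↦2} → |E|=5, then 2 more step(s) → NF |V|=3 |E|=1 V={0:C, 1:D, 2:D} E=2-q->2
graphs not isomorphic

Answer: NO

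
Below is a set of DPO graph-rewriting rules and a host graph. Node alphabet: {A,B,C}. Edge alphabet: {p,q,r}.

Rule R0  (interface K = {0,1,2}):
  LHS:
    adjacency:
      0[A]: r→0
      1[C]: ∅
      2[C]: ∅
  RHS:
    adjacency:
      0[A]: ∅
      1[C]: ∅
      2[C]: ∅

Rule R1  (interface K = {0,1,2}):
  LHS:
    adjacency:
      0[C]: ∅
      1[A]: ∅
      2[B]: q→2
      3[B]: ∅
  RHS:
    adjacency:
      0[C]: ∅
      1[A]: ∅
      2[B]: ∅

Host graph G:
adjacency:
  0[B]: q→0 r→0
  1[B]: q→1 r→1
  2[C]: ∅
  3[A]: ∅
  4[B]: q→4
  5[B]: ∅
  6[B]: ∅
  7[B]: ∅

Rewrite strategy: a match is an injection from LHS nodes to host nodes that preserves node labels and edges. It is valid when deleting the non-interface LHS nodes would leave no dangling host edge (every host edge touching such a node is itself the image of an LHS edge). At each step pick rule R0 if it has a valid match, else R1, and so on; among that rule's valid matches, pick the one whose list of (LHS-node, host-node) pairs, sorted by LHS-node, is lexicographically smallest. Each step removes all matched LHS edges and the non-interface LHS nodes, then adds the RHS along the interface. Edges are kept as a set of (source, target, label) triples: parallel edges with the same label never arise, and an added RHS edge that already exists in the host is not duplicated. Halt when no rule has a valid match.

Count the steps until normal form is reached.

[0] host  ⇒  8 nodes, 5 edges  {0-q->0 0-r->0 1-q->1 1-r->1 4-q->4}
[1] R1 @ {0↦2, 1↦3, 2↦0, 3↦5}  ⇒  7 nodes, 4 edges  {0-r->0 1-q->1 1-r->1 4-q->4}
[2] R1 @ {0↦2, 1↦3, 2↦1, 3↦6}  ⇒  6 nodes, 3 edges  {0-r->0 1-r->1 4-q->4}
[3] R1 @ {0↦2, 1↦3, 2↦4, 3↦7}  ⇒  5 nodes, 2 edges  {0-r->0 1-r->1}
normal form: no rule applies after step 3

Answer: 3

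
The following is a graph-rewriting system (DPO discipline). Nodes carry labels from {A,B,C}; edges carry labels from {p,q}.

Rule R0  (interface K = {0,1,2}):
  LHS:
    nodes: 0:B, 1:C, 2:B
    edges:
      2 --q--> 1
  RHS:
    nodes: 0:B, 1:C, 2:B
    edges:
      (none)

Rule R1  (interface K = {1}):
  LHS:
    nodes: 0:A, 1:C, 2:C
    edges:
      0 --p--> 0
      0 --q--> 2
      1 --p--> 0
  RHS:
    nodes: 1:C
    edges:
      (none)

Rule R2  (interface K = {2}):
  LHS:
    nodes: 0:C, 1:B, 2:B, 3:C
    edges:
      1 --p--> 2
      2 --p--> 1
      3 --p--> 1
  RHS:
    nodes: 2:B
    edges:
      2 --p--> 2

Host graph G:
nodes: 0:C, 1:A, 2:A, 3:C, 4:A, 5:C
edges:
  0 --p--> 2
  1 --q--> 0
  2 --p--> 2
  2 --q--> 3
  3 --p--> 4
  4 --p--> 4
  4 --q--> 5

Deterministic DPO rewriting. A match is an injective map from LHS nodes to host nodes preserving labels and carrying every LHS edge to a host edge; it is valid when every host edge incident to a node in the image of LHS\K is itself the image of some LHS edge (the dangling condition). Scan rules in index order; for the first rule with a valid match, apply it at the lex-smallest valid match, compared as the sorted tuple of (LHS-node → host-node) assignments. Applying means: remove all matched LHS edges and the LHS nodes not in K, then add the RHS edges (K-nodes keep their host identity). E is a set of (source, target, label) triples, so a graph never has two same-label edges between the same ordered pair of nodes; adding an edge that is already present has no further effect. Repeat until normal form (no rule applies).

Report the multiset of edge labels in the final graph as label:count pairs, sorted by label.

Answer: q:1

Rewrite trace:
[0] host  ⇒  6 nodes, 7 edges  {0-p->2 1-q->0 2-p->2 2-q->3 3-p->4 4-p->4 4-q->5}
[1] R1 @ {0↦4, 1↦3, 2↦5}  ⇒  4 nodes, 4 edges  {0-p->2 1-q->0 2-p->2 2-q->3}
[2] R1 @ {0↦2, 1↦0, 2↦3}  ⇒  2 nodes, 1 edges  {1-q->0}
final graph: no rule applies after step 2
NF edges: [(1, 0, 'q')]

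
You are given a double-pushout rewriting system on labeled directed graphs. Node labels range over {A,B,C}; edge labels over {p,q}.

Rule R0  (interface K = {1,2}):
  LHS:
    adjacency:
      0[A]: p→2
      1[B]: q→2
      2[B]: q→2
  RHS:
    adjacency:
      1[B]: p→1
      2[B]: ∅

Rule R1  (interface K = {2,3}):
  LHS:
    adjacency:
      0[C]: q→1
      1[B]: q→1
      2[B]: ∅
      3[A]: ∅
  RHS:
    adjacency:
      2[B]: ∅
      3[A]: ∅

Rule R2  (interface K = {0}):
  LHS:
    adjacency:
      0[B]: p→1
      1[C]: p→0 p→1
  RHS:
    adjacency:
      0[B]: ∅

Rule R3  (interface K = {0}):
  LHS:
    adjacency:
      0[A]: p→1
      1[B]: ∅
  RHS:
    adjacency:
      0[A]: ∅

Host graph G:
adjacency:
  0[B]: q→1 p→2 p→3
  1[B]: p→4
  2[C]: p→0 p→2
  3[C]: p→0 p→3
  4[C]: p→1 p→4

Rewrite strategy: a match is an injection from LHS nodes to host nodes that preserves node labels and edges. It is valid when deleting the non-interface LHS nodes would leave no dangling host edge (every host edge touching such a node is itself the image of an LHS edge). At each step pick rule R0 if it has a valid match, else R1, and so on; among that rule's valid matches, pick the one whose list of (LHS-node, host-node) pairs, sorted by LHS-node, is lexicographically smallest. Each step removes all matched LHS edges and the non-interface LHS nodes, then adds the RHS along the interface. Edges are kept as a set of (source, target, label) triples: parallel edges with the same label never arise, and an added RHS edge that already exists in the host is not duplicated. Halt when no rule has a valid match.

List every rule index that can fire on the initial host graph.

Answer: [R2]

Derivation:
R0: no valid match — LHS pattern not found
R1: no valid match — LHS pattern not found
R2: 3 valid matches — {0↦0, 1↦2}, {0↦0, 1↦3}, {0↦1, 1↦4}
R3: no valid match — LHS pattern not found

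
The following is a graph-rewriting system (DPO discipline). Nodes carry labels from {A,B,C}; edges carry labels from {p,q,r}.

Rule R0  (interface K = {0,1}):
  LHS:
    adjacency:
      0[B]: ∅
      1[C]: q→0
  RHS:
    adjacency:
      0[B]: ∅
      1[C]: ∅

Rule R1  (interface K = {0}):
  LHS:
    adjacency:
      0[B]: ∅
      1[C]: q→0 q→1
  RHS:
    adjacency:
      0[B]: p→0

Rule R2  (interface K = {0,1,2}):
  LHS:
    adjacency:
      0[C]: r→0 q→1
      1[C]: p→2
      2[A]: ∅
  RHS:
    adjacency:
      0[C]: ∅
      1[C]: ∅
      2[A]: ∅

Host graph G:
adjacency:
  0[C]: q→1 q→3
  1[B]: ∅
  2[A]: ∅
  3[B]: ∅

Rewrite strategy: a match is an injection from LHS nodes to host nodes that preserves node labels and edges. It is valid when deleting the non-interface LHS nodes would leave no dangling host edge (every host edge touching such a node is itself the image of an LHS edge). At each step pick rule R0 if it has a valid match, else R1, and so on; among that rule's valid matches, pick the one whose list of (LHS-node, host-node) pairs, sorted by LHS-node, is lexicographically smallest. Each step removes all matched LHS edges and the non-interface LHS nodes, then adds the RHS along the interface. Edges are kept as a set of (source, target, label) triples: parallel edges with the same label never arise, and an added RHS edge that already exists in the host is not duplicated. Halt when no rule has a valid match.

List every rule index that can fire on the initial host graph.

R0: 2 valid matches — {0↦1, 1↦0}, {0↦3, 1↦0}
R1: no valid match — LHS pattern not found
R2: no valid match — LHS pattern not found

Answer: [R0]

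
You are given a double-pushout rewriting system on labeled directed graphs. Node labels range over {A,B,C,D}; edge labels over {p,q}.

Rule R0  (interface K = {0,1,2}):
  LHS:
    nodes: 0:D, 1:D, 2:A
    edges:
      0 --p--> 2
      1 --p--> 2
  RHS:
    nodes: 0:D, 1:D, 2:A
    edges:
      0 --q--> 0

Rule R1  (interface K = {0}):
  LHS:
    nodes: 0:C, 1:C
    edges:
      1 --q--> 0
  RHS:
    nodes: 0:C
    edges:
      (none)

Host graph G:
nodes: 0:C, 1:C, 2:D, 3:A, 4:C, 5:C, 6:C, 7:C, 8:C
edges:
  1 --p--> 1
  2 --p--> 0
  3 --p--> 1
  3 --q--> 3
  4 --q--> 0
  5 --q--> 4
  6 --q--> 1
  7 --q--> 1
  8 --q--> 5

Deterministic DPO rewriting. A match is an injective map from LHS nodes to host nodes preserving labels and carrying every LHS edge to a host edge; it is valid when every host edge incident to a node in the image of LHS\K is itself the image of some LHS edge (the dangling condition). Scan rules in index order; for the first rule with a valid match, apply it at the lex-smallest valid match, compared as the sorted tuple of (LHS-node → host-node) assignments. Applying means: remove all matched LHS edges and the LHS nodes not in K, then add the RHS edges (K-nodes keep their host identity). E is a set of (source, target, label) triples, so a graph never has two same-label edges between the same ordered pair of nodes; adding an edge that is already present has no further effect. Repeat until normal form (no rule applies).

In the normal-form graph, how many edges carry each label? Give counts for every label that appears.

Answer: p:3 q:1

Rewrite trace:
start.  V:9 E:9  edges: 1-p->1 2-p->0 3-p->1 3-q->3 4-q->0 5-q->4 6-q->1 7-q->1 8-q->5
1. fire R1 via {0↦1, 1↦6}  →  V:8 E:8  edges: 1-p->1 2-p->0 3-p->1 3-q->3 4-q->0 5-q->4 7-q->1 8-q->5
2. fire R1 via {0↦1, 1↦7}  →  V:7 E:7  edges: 1-p->1 2-p->0 3-p->1 3-q->3 4-q->0 5-q->4 8-q->5
3. fire R1 via {0↦5, 1↦8}  →  V:6 E:6  edges: 1-p->1 2-p->0 3-p->1 3-q->3 4-q->0 5-q->4
4. fire R1 via {0↦4, 1↦5}  →  V:5 E:5  edges: 1-p->1 2-p->0 3-p->1 3-q->3 4-q->0
5. fire R1 via {0↦0, 1↦4}  →  V:4 E:4  edges: 1-p->1 2-p->0 3-p->1 3-q->3
final graph: no rule applies after step 5
NF edges: [(1, 1, 'p'), (2, 0, 'p'), (3, 1, 'p'), (3, 3, 'q')]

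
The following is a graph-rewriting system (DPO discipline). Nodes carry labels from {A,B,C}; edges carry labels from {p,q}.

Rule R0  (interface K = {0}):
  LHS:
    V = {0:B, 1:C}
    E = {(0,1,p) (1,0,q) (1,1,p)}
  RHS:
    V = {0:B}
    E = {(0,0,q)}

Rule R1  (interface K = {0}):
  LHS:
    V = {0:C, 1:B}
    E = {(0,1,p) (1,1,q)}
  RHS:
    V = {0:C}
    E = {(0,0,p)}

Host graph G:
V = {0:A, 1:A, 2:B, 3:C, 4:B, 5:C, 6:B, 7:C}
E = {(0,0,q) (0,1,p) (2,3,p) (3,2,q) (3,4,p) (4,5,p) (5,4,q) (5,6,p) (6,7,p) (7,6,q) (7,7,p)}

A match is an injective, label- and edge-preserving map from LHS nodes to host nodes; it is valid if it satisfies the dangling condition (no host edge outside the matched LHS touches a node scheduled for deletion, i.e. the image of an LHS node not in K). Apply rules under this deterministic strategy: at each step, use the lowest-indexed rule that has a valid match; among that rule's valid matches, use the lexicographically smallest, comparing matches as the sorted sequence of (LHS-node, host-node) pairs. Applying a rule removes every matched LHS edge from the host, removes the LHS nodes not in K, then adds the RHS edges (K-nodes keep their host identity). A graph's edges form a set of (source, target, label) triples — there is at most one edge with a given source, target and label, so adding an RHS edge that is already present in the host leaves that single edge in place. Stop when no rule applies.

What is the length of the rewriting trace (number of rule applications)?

initial: |V|=8 |E|=11  E = 0-q->0 0-p->1 2-p->3 3-q->2 3-p->4 4-p->5 5-q->4 5-p->6 6-p->7 7-q->6 7-p->7
step 1: apply R0 at {0↦6, 1↦7}  → |V|=7 |E|=9  E = 0-q->0 0-p->1 2-p->3 3-q->2 3-p->4 4-p->5 5-q->4 5-p->6 6-q->6
step 2: apply R1 at {0↦5, 1↦6}  → |V|=6 |E|=8  E = 0-q->0 0-p->1 2-p->3 3-q->2 3-p->4 4-p->5 5-q->4 5-p->5
step 3: apply R0 at {0↦4, 1↦5}  → |V|=5 |E|=6  E = 0-q->0 0-p->1 2-p->3 3-q->2 3-p->4 4-q->4
step 4: apply R1 at {0↦3, 1↦4}  → |V|=4 |E|=5  E = 0-q->0 0-p->1 2-p->3 3-q->2 3-p->3
step 5: apply R0 at {0↦2, 1↦3}  → |V|=3 |E|=3  E = 0-q->0 0-p->1 2-q->2
final graph: no rule applies after step 5

Answer: 5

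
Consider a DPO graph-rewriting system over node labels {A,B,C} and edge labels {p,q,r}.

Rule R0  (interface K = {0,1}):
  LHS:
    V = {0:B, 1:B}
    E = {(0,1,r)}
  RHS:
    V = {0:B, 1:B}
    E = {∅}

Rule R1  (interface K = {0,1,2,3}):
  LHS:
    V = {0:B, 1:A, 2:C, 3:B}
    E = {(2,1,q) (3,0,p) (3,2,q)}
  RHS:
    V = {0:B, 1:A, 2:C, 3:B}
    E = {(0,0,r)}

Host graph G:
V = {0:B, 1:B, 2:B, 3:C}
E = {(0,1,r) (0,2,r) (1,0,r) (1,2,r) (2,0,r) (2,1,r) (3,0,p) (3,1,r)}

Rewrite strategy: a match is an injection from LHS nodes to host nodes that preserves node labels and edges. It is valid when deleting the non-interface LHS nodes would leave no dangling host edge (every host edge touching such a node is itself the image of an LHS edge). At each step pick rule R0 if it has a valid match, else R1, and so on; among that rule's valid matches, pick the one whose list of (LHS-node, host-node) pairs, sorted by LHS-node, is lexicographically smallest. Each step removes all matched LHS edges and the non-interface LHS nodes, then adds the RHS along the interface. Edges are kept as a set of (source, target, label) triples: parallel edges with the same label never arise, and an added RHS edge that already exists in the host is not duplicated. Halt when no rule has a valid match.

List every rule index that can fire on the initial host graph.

Answer: [R0]

Steps:
R0: 6 valid matches — {0↦0, 1↦1}, {0↦0, 1↦2}, {0↦1, 1↦0} (+3 more)
R1: no valid match — LHS pattern not found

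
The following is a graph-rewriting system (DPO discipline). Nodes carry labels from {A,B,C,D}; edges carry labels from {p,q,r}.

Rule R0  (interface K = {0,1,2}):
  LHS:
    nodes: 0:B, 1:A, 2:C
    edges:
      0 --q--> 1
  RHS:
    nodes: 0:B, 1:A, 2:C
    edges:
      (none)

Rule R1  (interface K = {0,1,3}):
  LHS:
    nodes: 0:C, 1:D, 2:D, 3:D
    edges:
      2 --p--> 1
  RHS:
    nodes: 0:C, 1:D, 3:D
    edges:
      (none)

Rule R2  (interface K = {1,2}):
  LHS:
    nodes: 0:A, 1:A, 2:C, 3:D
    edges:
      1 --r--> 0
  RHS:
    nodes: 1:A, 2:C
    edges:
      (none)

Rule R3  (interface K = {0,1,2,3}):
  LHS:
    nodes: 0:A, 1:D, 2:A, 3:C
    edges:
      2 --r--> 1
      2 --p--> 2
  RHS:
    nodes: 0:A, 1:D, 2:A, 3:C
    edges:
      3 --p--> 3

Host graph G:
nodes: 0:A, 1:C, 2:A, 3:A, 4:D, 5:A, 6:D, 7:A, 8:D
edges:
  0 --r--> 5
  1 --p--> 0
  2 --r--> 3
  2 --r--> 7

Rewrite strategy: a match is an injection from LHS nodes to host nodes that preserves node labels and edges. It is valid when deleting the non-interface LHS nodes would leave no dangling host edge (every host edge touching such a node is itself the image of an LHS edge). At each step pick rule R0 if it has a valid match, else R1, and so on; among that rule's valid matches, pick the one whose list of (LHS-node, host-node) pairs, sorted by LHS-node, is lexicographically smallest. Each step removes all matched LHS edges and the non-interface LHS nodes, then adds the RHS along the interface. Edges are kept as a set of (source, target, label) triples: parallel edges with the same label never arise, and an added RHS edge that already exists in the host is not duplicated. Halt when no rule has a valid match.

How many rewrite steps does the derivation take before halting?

[0] host  ⇒  9 nodes, 4 edges  {0-r->5 1-p->0 2-r->3 2-r->7}
[1] R2 @ {0↦3, 1↦2, 2↦1, 3↦4}  ⇒  7 nodes, 3 edges  {0-r->5 1-p->0 2-r->7}
[2] R2 @ {0↦5, 1↦0, 2↦1, 3↦6}  ⇒  5 nodes, 2 edges  {1-p->0 2-r->7}
[3] R2 @ {0↦7, 1↦2, 2↦1, 3↦8}  ⇒  3 nodes, 1 edges  {1-p->0}
halt: no rule applies after step 3

Answer: 3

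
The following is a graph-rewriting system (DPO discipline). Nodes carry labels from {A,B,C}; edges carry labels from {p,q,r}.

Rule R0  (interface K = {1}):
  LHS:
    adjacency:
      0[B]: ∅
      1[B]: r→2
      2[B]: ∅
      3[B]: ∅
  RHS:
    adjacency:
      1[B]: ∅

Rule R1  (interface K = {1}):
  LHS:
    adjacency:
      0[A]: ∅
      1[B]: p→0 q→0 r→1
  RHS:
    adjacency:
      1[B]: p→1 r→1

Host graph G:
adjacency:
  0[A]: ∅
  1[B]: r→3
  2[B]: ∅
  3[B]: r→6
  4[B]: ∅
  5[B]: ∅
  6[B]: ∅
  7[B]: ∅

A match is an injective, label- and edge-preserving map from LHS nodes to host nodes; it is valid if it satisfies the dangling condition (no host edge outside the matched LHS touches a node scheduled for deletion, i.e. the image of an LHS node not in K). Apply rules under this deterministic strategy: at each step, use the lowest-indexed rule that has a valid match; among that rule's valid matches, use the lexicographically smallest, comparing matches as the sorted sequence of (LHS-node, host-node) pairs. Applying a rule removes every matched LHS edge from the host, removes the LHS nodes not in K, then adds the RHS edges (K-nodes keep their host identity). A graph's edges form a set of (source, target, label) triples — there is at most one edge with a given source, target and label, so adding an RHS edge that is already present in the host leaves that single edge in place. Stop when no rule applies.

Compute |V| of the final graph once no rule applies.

initial: |V|=8 |E|=2  E = 1-r->3 3-r->6
step 1: apply R0 at {0↦2, 1↦3, 2↦6, 3↦4}  → |V|=5 |E|=1  E = 1-r->3
step 2: apply R0 at {0↦5, 1↦1, 2↦3, 3↦7}  → |V|=2 |E|=0  E = ∅
final graph: no rule applies after step 2
NF nodes: {0:A, 1:B}

Answer: 2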